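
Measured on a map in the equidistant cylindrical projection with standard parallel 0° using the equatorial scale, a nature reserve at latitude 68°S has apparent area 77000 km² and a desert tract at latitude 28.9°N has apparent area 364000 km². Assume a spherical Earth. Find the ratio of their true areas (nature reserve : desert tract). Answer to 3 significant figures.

On the plate carrée, areal scale = h·k = 1 × sec φ, so true area = apparent × cos φ.
True area of nature reserve: 77000 × cos(68°) = 77000 × 0.3746 = 28840 km².
True area of desert tract: 364000 × cos(28.9°) = 364000 × 0.8755 = 318700 km².
Ratio = 28840 / 318700 ≈ 0.0905.

0.0905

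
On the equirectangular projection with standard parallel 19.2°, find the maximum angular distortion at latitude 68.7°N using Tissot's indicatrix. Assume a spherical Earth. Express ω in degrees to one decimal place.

52.8°

The equidistant cylindrical projection with φ₀ = 19.2° has h = 1 (meridians true) and k = cos φ₀ / cos φ along parallels.
At 68.7°: h = 1.000, k = 2.600; principal scales a = 2.600, b = 1.000.
sin(ω/2) = (a − b)/(a + b) = 1.600/3.600 = 0.4444, so ω = 2 arcsin(0.4444) ≈ 52.8°.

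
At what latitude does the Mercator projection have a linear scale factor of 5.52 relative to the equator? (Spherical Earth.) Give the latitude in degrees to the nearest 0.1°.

79.6°

Mercator scale is k = sec φ = 1/cos φ.
1/cos φ = 5.52  ⇒  cos φ = 0.1812  ⇒  φ = arccos(0.1812) ≈ 79.6°.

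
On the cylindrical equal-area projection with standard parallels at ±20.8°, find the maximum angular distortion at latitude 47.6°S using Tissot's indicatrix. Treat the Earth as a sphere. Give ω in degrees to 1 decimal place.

For cylindrical equal-area with standard parallel φ₀, h = cos φ / cos φ₀ and k = cos φ₀ / cos φ, so h·k = 1.
At 47.6°: h = 0.7213, k = 1.386; principal scales a = 1.386, b = 0.7213.
sin(ω/2) = (a − b)/(a + b) = 0.6650/2.108 = 0.3155, so ω = 2 arcsin(0.3155) ≈ 36.8°.

36.8°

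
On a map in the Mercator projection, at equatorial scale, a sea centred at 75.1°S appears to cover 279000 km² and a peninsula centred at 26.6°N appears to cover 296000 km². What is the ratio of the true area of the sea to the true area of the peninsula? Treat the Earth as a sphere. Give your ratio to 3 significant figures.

0.0779

Since Mercator area scale is 1/cos²φ, the true area equals the apparent area multiplied by cos²φ.
True area of sea: 279000 × cos²(75.1°) = 279000 × 0.06612 = 18450 km².
True area of peninsula: 296000 × cos²(26.6°) = 296000 × 0.7995 = 236700 km².
Ratio = 18450 / 236700 ≈ 0.0779.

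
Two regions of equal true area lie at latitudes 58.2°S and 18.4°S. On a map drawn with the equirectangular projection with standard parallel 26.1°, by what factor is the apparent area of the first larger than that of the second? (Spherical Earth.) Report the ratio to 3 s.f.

1.80

In the equirectangular projection with standard parallel φ₀ = 26.1° (x = Rλ cos φ₀, y = Rφ), meridians are true-scale (h = 1) and the parallel scale is k = cos φ₀ / cos φ.
Areal scale at 58.2°: h·k = 1.000 × 1.704 = 1.704.
Areal scale at 18.4°: h·k = 1.000 × 0.9464 = 0.9464.
Ratio = 1.704/0.9464 ≈ 1.80.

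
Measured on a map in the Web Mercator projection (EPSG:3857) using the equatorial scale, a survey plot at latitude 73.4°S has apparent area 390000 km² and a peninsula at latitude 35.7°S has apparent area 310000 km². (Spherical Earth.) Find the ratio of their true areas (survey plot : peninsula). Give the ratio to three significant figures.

Mercator's areal exaggeration is sec²φ; hence true area = (apparent area) · cos²φ.
True area of survey plot: 390000 × cos²(73.4°) = 390000 × 0.08162 = 31830 km².
True area of peninsula: 310000 × cos²(35.7°) = 310000 × 0.6595 = 204400 km².
Ratio = 31830 / 204400 ≈ 0.156.

0.156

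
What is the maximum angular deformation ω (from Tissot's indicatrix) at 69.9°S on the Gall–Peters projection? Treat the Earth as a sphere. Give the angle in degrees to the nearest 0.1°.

The Gall–Peters projection is cylindrical equal-area with φ₀ = 45°. For cylindrical equal-area with standard parallel φ₀, h = cos φ / cos φ₀ and k = cos φ₀ / cos φ, so h·k = 1.
At 69.9°: h = 0.4860, k = 2.058; principal scales a = 2.058, b = 0.4860.
sin(ω/2) = (a − b)/(a + b) = 1.572/2.544 = 0.6179, so ω = 2 arcsin(0.6179) ≈ 76.3°.

76.3°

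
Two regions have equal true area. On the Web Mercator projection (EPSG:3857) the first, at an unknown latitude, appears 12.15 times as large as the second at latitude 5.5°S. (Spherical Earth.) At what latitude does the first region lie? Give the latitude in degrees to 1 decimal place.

73.4°

For equal true areas on Mercator, apparent areas scale as sec²φ, so the ratio is cos²φ₂ / cos²φ₁.
cos²φ₂ / cos²φ₁ = 12.15  ⇒  cos φ₁ = cos 5.5° / √12.15 = 0.9954/3.486 = 0.2856.
φ₁ = arccos(0.2856) ≈ 73.4°.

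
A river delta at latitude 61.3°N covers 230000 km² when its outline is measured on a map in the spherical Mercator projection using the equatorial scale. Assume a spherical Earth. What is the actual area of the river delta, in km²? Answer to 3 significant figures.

For Mercator, h = k = sec φ (a conformal cylindrical projection has a single point scale, 1/cos φ).
Areal scale = k² = sec²φ = 1/cos²(61.3°) = 1/0.4802² = 4.336.
True area = apparent / (areal scale) = 230000 / 4.336 ≈ 53000 km².

53000 km²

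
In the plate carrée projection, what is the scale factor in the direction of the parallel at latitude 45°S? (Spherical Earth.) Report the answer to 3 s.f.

1.41

Plate carrée maps x = Rλ, y = Rφ. The meridian scale is h = 1 and the parallel scale is k = 1/cos φ = sec φ.
k = 1/cos 45° = 1/0.7071 = 1.414.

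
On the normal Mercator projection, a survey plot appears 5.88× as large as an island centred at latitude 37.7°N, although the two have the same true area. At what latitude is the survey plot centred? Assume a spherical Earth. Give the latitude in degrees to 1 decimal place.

For equal true areas on Mercator, apparent areas scale as sec²φ, so the ratio is cos²φ₂ / cos²φ₁.
cos²φ₂ / cos²φ₁ = 5.88  ⇒  cos φ₁ = cos 37.7° / √5.88 = 0.7912/2.425 = 0.3263.
φ₁ = arccos(0.3263) ≈ 71.0°.

71.0°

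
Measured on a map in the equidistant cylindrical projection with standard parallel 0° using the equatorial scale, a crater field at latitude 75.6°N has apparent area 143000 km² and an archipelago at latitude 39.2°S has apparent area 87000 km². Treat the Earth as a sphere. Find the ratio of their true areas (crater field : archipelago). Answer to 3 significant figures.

0.527

On the plate carrée, areal scale = h·k = 1 × sec φ, so true area = apparent × cos φ.
True area of crater field: 143000 × cos(75.6°) = 143000 × 0.2487 = 35560 km².
True area of archipelago: 87000 × cos(39.2°) = 87000 × 0.7749 = 67420 km².
Ratio = 35560 / 67420 ≈ 0.527.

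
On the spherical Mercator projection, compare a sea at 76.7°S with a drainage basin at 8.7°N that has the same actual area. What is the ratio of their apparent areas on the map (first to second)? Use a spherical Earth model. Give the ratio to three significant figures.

On Mercator, area is exaggerated by sec²φ = 1/cos²φ.
At 76.7°: sec²(76.7°) = 1/0.2300² = 18.90.
At 8.7°: sec²(8.7°) = 1/0.9885² = 1.023.
Ratio = 18.90/1.023 = cos²(8.7°)/cos²(76.7°) ≈ 18.5.

18.5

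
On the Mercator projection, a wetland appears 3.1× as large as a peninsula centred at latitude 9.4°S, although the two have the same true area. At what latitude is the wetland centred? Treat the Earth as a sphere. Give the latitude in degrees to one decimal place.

55.9°

For equal true areas on Mercator, apparent areas scale as sec²φ, so the ratio is cos²φ₂ / cos²φ₁.
cos²φ₂ / cos²φ₁ = 3.1  ⇒  cos φ₁ = cos 9.4° / √3.1 = 0.9866/1.761 = 0.5603.
φ₁ = arccos(0.5603) ≈ 55.9°.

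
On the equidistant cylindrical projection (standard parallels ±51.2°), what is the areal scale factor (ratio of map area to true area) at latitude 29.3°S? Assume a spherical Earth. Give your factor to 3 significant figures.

0.719

The equidistant cylindrical projection with φ₀ = 51.2° has h = 1 (meridians true) and k = cos φ₀ / cos φ along parallels.
Areal scale = h·k = 1 × cos φ₀ / cos φ; at 29.3°, h = 1.000, k = 0.7185, so h·k = 0.7185.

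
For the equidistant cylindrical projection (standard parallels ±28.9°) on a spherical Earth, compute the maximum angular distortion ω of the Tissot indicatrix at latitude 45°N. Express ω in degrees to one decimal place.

12.2°

In the equirectangular projection with standard parallel φ₀ = 28.9° (x = Rλ cos φ₀, y = Rφ), meridians are true-scale (h = 1) and the parallel scale is k = cos φ₀ / cos φ.
At 45°: h = 1.000, k = 1.238; principal scales a = 1.238, b = 1.000.
sin(ω/2) = (a − b)/(a + b) = 0.2381/2.238 = 0.1064, so ω = 2 arcsin(0.1064) ≈ 12.2°.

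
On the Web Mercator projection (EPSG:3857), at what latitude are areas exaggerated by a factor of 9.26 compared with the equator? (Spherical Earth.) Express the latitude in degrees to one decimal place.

Mercator areal scale is sec²φ.
sec²φ = 9.26  ⇒  cos²φ = 0.1080  ⇒  cos φ = 0.3286.
φ = arccos(0.3286) ≈ 70.8°.

70.8°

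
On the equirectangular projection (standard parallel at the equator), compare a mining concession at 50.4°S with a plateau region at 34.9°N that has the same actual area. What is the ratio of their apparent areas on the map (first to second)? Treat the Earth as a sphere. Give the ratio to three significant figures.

1.29

In the plate carrée (x = Rλ, y = Rφ), meridians are true-scale (h = 1) and parallels are stretched by k = sec φ.
Areal scale at 50.4°: h·k = 1.000 × 1.569 = 1.569.
Areal scale at 34.9°: h·k = 1.000 × 1.219 = 1.219.
Ratio = 1.569/1.219 ≈ 1.29.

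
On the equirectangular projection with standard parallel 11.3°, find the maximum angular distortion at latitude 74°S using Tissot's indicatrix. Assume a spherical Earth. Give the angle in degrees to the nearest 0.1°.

With standard parallel φ₀ = 11.3°, the equirectangular projection gives x = Rλ cos φ₀, y = Rφ, so h = 1 and k = cos 11.3° / cos φ.
At 74°: h = 1.000, k = 3.558; principal scales a = 3.558, b = 1.000.
sin(ω/2) = (a − b)/(a + b) = 2.558/4.558 = 0.5612, so ω = 2 arcsin(0.5612) ≈ 68.3°.

68.3°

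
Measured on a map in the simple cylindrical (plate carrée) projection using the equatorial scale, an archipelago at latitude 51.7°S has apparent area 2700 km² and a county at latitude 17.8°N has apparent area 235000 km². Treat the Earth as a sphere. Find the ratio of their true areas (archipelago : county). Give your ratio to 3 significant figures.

0.00748

On the plate carrée, areal scale = h·k = 1 × sec φ, so true area = apparent × cos φ.
True area of archipelago: 2700 × cos(51.7°) = 2700 × 0.6198 = 1673 km².
True area of county: 235000 × cos(17.8°) = 235000 × 0.9521 = 223800 km².
Ratio = 1673 / 223800 ≈ 0.00748.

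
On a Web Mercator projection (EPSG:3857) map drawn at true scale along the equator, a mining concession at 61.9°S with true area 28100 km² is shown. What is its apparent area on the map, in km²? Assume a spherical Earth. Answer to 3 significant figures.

127000 km²

The Mercator projection is conformal; its linear scale factor is the same in every direction and equals sec φ = 1/cos φ.
Areal scale = k² = sec²φ = 1/cos²(61.9°) = 1/0.4710² = 4.508.
Apparent area = 28100 × 4.508 ≈ 127000 km².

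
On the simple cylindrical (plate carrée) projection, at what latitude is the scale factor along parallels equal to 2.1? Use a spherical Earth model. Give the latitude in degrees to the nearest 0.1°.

Plate carrée: h = 1, k = sec φ along parallels.
sec φ = 2.1  ⇒  cos φ = 0.4762  ⇒  φ ≈ 61.6°.

61.6°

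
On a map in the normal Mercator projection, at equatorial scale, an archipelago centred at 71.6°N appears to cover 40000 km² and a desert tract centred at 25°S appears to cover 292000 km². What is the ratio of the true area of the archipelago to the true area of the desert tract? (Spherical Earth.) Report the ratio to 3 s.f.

Since Mercator area scale is 1/cos²φ, the true area equals the apparent area multiplied by cos²φ.
True area of archipelago: 40000 × cos²(71.6°) = 40000 × 0.09963 = 3985 km².
True area of desert tract: 292000 × cos²(25°) = 292000 × 0.8214 = 239800 km².
Ratio = 3985 / 239800 ≈ 0.0166.

0.0166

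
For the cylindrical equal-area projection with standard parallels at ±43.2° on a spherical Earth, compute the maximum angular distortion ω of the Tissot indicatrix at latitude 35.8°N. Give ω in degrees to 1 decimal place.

A cylindrical equal-area projection with standard parallel φ₀ has meridian scale h = cos φ / cos φ₀ and parallel scale k = cos φ₀ / cos φ (so areas are preserved, h·k = 1).
At 35.8°: h = 1.113, k = 0.8988; principal scales a = 1.113, b = 0.8988.
sin(ω/2) = (a − b)/(a + b) = 0.2138/2.011 = 0.1063, so ω = 2 arcsin(0.1063) ≈ 12.2°.

12.2°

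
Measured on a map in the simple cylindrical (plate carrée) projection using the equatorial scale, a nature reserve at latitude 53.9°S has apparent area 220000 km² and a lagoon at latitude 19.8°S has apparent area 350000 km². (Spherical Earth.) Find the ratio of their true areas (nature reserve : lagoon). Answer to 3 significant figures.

0.394

On the plate carrée, areal scale = h·k = 1 × sec φ, so true area = apparent × cos φ.
True area of nature reserve: 220000 × cos(53.9°) = 220000 × 0.5892 = 129600 km².
True area of lagoon: 350000 × cos(19.8°) = 350000 × 0.9409 = 329300 km².
Ratio = 129600 / 329300 ≈ 0.394.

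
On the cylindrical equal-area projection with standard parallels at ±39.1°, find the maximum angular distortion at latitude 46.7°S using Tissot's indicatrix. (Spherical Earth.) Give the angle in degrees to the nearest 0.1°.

Cylindrical equal-area (φ₀ = 39.1°): h = cos φ / cos 39.1° along meridians, k = cos 39.1° / cos φ along parallels; h·k = 1.
At 46.7°: h = 0.8837, k = 1.132; principal scales a = 1.132, b = 0.8837.
sin(ω/2) = (a − b)/(a + b) = 0.2478/2.015 = 0.1230, so ω = 2 arcsin(0.1230) ≈ 14.1°.

14.1°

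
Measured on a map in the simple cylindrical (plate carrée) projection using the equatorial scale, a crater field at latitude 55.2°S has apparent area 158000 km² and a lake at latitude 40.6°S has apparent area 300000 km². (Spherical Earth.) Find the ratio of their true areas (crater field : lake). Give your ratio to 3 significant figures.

0.396

Plate carrée has h = 1 and k = sec φ, giving areal scale sec φ; true area = (apparent area) · cos φ.
True area of crater field: 158000 × cos(55.2°) = 158000 × 0.5707 = 90170 km².
True area of lake: 300000 × cos(40.6°) = 300000 × 0.7593 = 227800 km².
Ratio = 90170 / 227800 ≈ 0.396.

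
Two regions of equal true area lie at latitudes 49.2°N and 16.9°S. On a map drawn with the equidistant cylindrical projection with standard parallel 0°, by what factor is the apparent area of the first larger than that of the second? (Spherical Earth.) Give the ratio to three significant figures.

Plate carrée maps x = Rλ, y = Rφ. The meridian scale is h = 1 and the parallel scale is k = 1/cos φ = sec φ.
Areal scale at 49.2°: h·k = 1.000 × 1.530 = 1.530.
Areal scale at 16.9°: h·k = 1.000 × 1.045 = 1.045.
Ratio = 1.530/1.045 ≈ 1.46.

1.46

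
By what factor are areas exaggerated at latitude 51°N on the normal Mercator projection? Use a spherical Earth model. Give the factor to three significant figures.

2.52

For Mercator, h = k = sec φ (a conformal cylindrical projection has a single point scale, 1/cos φ).
Areal scale = k² = sec²φ = 1/cos²(51°) = 1/0.6293² = 2.525.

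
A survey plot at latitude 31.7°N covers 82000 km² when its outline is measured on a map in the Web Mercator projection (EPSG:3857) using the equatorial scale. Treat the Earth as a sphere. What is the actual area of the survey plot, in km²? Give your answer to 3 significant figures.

59400 km²

Mercator is conformal, so the point scale is isotropic: h = k = sec φ = 1/cos φ.
Areal scale = k² = sec²φ = 1/cos²(31.7°) = 1/0.8508² = 1.381.
True area = apparent / (areal scale) = 82000 / 1.381 ≈ 59400 km².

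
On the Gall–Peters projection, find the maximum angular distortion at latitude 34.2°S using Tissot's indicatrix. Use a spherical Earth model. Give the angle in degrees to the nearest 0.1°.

The Gall–Peters projection is cylindrical equal-area with φ₀ = 45°. A cylindrical equal-area projection with standard parallel φ₀ has meridian scale h = cos φ / cos φ₀ and parallel scale k = cos φ₀ / cos φ (so areas are preserved, h·k = 1).
At 34.2°: h = 1.170, k = 0.8549; principal scales a = 1.170, b = 0.8549.
sin(ω/2) = (a − b)/(a + b) = 0.3147/2.025 = 0.1554, so ω = 2 arcsin(0.1554) ≈ 17.9°.

17.9°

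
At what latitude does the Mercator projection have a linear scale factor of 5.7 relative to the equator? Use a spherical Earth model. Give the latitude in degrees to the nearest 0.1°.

79.9°

Mercator scale is k = sec φ = 1/cos φ.
1/cos φ = 5.7  ⇒  cos φ = 0.1754  ⇒  φ = arccos(0.1754) ≈ 79.9°.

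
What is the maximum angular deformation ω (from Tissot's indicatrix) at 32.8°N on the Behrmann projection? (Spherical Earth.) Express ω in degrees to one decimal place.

Behrmann is a cylindrical equal-area projection with standard parallels at ±30°. For cylindrical equal-area with standard parallel φ₀, h = cos φ / cos φ₀ and k = cos φ₀ / cos φ, so h·k = 1.
At 32.8°: h = 0.9706, k = 1.030; principal scales a = 1.030, b = 0.9706.
sin(ω/2) = (a − b)/(a + b) = 0.05968/2.001 = 0.02983, so ω = 2 arcsin(0.02983) ≈ 3.4°.

3.4°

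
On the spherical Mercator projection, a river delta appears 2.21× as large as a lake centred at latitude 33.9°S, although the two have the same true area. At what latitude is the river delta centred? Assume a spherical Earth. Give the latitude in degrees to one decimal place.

56.1°

On Mercator, (apparent₁)/(apparent₂) = sec²φ₁ / sec²φ₂ when true areas are equal.
cos²φ₂ / cos²φ₁ = 2.21  ⇒  cos φ₁ = cos 33.9° / √2.21 = 0.8300/1.487 = 0.5583.
φ₁ = arccos(0.5583) ≈ 56.1°.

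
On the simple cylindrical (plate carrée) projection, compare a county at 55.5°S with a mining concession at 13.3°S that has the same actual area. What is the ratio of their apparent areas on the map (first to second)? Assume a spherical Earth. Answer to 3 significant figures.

Plate carrée maps x = Rλ, y = Rφ. The meridian scale is h = 1 and the parallel scale is k = 1/cos φ = sec φ.
Areal scale at 55.5°: h·k = 1.000 × 1.766 = 1.766.
Areal scale at 13.3°: h·k = 1.000 × 1.028 = 1.028.
Ratio = 1.766/1.028 ≈ 1.72.

1.72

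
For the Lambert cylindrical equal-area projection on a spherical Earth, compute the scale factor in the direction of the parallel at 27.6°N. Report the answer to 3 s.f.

The Lambert cylindrical equal-area projection is the cylindrical equal-area projection with its standard parallel at the equator (φ₀ = 0). For cylindrical equal-area with standard parallel φ₀, h = cos φ / cos φ₀ and k = cos φ₀ / cos φ, so h·k = 1.
k = cos 0° / cos 27.6° = 1.000/0.8862 = 1.128.

1.13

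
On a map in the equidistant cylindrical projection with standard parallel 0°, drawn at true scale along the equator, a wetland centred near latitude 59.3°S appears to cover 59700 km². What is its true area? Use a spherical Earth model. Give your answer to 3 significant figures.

For the equirectangular projection with φ₀ = 0 (plate carrée), h = 1 along meridians and k = sec φ along parallels.
Areal scale = h·k = 1 × sec φ; at 59.3°, h = 1.000, k = 1.959, so h·k = 1.959.
True area = apparent / (areal scale) = 59700 / 1.959 ≈ 30500 km².

30500 km²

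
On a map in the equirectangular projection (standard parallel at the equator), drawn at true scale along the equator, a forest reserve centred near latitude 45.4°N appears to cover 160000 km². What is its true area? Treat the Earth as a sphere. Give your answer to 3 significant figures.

For the equirectangular projection with φ₀ = 0 (plate carrée), h = 1 along meridians and k = sec φ along parallels.
Areal scale = h·k = 1 × sec φ; at 45.4°, h = 1.000, k = 1.424, so h·k = 1.424.
True area = apparent / (areal scale) = 160000 / 1.424 ≈ 112000 km².

112000 km²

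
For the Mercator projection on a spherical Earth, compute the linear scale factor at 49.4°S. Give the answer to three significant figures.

Mercator is conformal, so the point scale is isotropic: h = k = sec φ = 1/cos φ.
k = 1/cos 49.4° = 1/0.6508 = 1.537.

1.54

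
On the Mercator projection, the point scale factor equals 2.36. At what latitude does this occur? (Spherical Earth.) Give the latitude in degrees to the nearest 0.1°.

Mercator scale is k = sec φ = 1/cos φ.
1/cos φ = 2.36  ⇒  cos φ = 0.4237  ⇒  φ = arccos(0.4237) ≈ 64.9°.

64.9°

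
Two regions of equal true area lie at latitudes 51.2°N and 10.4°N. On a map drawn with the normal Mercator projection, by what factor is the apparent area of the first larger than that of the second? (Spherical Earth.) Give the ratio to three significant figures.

Mercator areal scale is sec²φ.
At 51.2°: sec²(51.2°) = 1/0.6266² = 2.547.
At 10.4°: sec²(10.4°) = 1/0.9836² = 1.034.
Ratio = 2.547/1.034 = cos²(10.4°)/cos²(51.2°) ≈ 2.46.

2.46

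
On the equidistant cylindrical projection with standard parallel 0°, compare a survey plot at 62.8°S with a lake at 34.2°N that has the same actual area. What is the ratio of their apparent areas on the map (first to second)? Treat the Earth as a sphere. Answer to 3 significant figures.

1.81

For the equirectangular projection with φ₀ = 0 (plate carrée), h = 1 along meridians and k = sec φ along parallels.
Areal scale at 62.8°: h·k = 1.000 × 2.188 = 2.188.
Areal scale at 34.2°: h·k = 1.000 × 1.209 = 1.209.
Ratio = 2.188/1.209 ≈ 1.81.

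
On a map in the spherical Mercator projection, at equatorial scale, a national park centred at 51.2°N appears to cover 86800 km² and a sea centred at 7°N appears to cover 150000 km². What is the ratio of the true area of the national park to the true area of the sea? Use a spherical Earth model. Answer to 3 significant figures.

Since Mercator area scale is 1/cos²φ, the true area equals the apparent area multiplied by cos²φ.
True area of national park: 86800 × cos²(51.2°) = 86800 × 0.3926 = 34080 km².
True area of sea: 150000 × cos²(7°) = 150000 × 0.9851 = 147800 km².
Ratio = 34080 / 147800 ≈ 0.231.

0.231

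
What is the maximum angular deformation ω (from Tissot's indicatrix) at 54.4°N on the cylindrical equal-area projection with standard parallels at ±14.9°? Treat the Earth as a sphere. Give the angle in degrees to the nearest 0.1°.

A cylindrical equal-area projection with standard parallel φ₀ has meridian scale h = cos φ / cos φ₀ and parallel scale k = cos φ₀ / cos φ (so areas are preserved, h·k = 1).
At 54.4°: h = 0.6024, k = 1.660; principal scales a = 1.660, b = 0.6024.
sin(ω/2) = (a − b)/(a + b) = 1.058/2.262 = 0.4675, so ω = 2 arcsin(0.4675) ≈ 55.7°.

55.7°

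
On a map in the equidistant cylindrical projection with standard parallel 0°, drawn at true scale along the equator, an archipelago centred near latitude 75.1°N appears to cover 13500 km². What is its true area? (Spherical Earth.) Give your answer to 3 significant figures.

For the equirectangular projection with φ₀ = 0 (plate carrée), h = 1 along meridians and k = sec φ along parallels.
Areal scale = h·k = 1 × sec φ; at 75.1°, h = 1.000, k = 3.889, so h·k = 3.889.
True area = apparent / (areal scale) = 13500 / 3.889 ≈ 3470 km².

3470 km²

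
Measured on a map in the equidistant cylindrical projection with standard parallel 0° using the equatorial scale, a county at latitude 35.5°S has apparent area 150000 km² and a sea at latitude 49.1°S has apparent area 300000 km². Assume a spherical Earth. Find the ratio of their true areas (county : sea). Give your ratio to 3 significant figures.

0.622

Plate carrée has h = 1 and k = sec φ, giving areal scale sec φ; true area = (apparent area) · cos φ.
True area of county: 150000 × cos(35.5°) = 150000 × 0.8141 = 122100 km².
True area of sea: 300000 × cos(49.1°) = 300000 × 0.6547 = 196400 km².
Ratio = 122100 / 196400 ≈ 0.622.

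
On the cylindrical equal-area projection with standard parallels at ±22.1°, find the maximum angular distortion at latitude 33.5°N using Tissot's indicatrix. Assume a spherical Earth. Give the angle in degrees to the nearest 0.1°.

A cylindrical equal-area projection with standard parallel φ₀ has meridian scale h = cos φ / cos φ₀ and parallel scale k = cos φ₀ / cos φ (so areas are preserved, h·k = 1).
At 33.5°: h = 0.9000, k = 1.111; principal scales a = 1.111, b = 0.9000.
sin(ω/2) = (a − b)/(a + b) = 0.2111/2.011 = 0.1050, so ω = 2 arcsin(0.1050) ≈ 12.0°.

12.0°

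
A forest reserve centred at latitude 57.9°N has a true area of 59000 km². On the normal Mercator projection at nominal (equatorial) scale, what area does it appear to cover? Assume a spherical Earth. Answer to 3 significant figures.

209000 km²

Mercator is conformal, so the point scale is isotropic: h = k = sec φ = 1/cos φ.
Areal scale = k² = sec²φ = 1/cos²(57.9°) = 1/0.5314² = 3.541.
Apparent area = 59000 × 3.541 ≈ 209000 km².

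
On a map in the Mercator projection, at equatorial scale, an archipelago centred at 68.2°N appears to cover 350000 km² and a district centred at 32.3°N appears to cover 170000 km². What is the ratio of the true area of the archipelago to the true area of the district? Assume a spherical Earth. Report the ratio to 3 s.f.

0.397

Since Mercator area scale is 1/cos²φ, the true area equals the apparent area multiplied by cos²φ.
True area of archipelago: 350000 × cos²(68.2°) = 350000 × 0.1379 = 48270 km².
True area of district: 170000 × cos²(32.3°) = 170000 × 0.7145 = 121500 km².
Ratio = 48270 / 121500 ≈ 0.397.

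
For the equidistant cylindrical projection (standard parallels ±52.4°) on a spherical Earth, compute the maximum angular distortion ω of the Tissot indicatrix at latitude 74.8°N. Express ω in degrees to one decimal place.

47.0°

With standard parallel φ₀ = 52.4°, the equirectangular projection gives x = Rλ cos φ₀, y = Rφ, so h = 1 and k = cos 52.4° / cos φ.
At 74.8°: h = 1.000, k = 2.327; principal scales a = 2.327, b = 1.000.
sin(ω/2) = (a − b)/(a + b) = 1.327/3.327 = 0.3989, so ω = 2 arcsin(0.3989) ≈ 47.0°.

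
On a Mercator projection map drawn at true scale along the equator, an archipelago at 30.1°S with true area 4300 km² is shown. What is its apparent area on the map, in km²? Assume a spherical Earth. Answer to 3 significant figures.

5740 km²

For Mercator, h = k = sec φ (a conformal cylindrical projection has a single point scale, 1/cos φ).
Areal scale = k² = sec²φ = 1/cos²(30.1°) = 1/0.8652² = 1.336.
Apparent area = 4300 × 1.336 ≈ 5740 km².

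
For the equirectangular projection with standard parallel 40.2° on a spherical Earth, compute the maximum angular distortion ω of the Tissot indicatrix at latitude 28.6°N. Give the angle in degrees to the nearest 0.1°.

8.0°

With standard parallel φ₀ = 40.2°, the equirectangular projection gives x = Rλ cos φ₀, y = Rφ, so h = 1 and k = cos 40.2° / cos φ.
At 28.6°: h = 1.000, k = 0.8699; principal scales a = 1.000, b = 0.8699.
sin(ω/2) = (a − b)/(a + b) = 0.1301/1.870 = 0.06955, so ω = 2 arcsin(0.06955) ≈ 8.0°.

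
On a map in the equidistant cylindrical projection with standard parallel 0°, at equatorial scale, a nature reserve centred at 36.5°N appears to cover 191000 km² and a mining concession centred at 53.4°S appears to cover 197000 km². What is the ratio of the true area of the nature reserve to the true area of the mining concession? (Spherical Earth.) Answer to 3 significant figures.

On the plate carrée, areal scale = h·k = 1 × sec φ, so true area = apparent × cos φ.
True area of nature reserve: 191000 × cos(36.5°) = 191000 × 0.8039 = 153500 km².
True area of mining concession: 197000 × cos(53.4°) = 197000 × 0.5962 = 117500 km².
Ratio = 153500 / 117500 ≈ 1.31.

1.31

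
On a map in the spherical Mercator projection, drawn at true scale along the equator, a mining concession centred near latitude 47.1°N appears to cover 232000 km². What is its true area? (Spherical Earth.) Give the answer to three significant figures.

For Mercator, h = k = sec φ (a conformal cylindrical projection has a single point scale, 1/cos φ).
Areal scale = k² = sec²φ = 1/cos²(47.1°) = 1/0.6807² = 2.158.
True area = apparent / (areal scale) = 232000 / 2.158 ≈ 108000 km².

108000 km²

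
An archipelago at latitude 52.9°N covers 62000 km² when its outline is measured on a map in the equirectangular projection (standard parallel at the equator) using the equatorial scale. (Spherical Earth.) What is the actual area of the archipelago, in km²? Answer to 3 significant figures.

37400 km²

For the equirectangular projection with φ₀ = 0 (plate carrée), h = 1 along meridians and k = sec φ along parallels.
Areal scale = h·k = 1 × sec φ; at 52.9°, h = 1.000, k = 1.658, so h·k = 1.658.
True area = apparent / (areal scale) = 62000 / 1.658 ≈ 37400 km².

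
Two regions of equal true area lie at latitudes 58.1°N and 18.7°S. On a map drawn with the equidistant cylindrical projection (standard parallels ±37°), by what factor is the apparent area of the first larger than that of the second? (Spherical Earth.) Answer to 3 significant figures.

With standard parallel φ₀ = 37°, the equirectangular projection gives x = Rλ cos φ₀, y = Rφ, so h = 1 and k = cos 37° / cos φ.
Areal scale at 58.1°: h·k = 1.000 × 1.511 = 1.511.
Areal scale at 18.7°: h·k = 1.000 × 0.8431 = 0.8431.
Ratio = 1.511/0.8431 ≈ 1.79.

1.79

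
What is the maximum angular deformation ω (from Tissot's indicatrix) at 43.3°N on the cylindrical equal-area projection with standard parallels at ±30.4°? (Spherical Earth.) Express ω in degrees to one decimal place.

19.4°

For cylindrical equal-area with standard parallel φ₀, h = cos φ / cos φ₀ and k = cos φ₀ / cos φ, so h·k = 1.
At 43.3°: h = 0.8438, k = 1.185; principal scales a = 1.185, b = 0.8438.
sin(ω/2) = (a − b)/(a + b) = 0.3414/2.029 = 0.1682, so ω = 2 arcsin(0.1682) ≈ 19.4°.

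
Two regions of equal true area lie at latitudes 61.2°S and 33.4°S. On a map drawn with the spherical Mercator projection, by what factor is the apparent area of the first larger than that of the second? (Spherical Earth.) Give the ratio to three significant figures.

3.00

On Mercator, area is exaggerated by sec²φ = 1/cos²φ.
At 61.2°: sec²(61.2°) = 1/0.4818² = 4.309.
At 33.4°: sec²(33.4°) = 1/0.8348² = 1.435.
Ratio = 4.309/1.435 = cos²(33.4°)/cos²(61.2°) ≈ 3.00.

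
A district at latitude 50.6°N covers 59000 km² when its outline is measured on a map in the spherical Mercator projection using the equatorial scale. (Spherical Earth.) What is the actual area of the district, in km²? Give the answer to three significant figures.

Mercator is conformal, so the point scale is isotropic: h = k = sec φ = 1/cos φ.
Areal scale = k² = sec²φ = 1/cos²(50.6°) = 1/0.6347² = 2.482.
True area = apparent / (areal scale) = 59000 / 2.482 ≈ 23800 km².

23800 km²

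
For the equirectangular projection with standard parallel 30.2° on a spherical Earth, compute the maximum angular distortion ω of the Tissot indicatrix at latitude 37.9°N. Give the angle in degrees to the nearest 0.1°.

With standard parallel φ₀ = 30.2°, the equirectangular projection gives x = Rλ cos φ₀, y = Rφ, so h = 1 and k = cos 30.2° / cos φ.
At 37.9°: h = 1.000, k = 1.095; principal scales a = 1.095, b = 1.000.
sin(ω/2) = (a − b)/(a + b) = 0.09529/2.095 = 0.04548, so ω = 2 arcsin(0.04548) ≈ 5.2°.

5.2°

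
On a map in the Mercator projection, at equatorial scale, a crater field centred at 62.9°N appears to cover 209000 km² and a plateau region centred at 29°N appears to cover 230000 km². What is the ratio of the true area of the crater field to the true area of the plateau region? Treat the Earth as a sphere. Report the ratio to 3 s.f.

0.247

On Mercator the areal scale is sec²φ, so true area = apparent × cos²φ.
True area of crater field: 209000 × cos²(62.9°) = 209000 × 0.2075 = 43370 km².
True area of plateau region: 230000 × cos²(29°) = 230000 × 0.7650 = 175900 km².
Ratio = 43370 / 175900 ≈ 0.247.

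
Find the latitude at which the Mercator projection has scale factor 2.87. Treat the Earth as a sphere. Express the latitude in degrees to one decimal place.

Mercator scale is k = sec φ = 1/cos φ.
1/cos φ = 2.87  ⇒  cos φ = 0.3484  ⇒  φ = arccos(0.3484) ≈ 69.6°.

69.6°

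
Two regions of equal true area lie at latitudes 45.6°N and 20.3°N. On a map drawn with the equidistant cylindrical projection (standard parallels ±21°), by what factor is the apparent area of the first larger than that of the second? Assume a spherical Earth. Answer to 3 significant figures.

The equidistant cylindrical projection with φ₀ = 21° has h = 1 (meridians true) and k = cos φ₀ / cos φ along parallels.
Areal scale at 45.6°: h·k = 1.000 × 1.334 = 1.334.
Areal scale at 20.3°: h·k = 1.000 × 0.9954 = 0.9954.
Ratio = 1.334/0.9954 ≈ 1.34.

1.34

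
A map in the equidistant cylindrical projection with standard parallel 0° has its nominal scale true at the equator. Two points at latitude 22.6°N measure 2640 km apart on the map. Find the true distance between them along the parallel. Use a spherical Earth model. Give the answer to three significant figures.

For the equirectangular projection with φ₀ = 0 (plate carrée), h = 1 along meridians and k = sec φ along parallels.
Along the parallel at 22.6°, map distances are exaggerated by k = sec 22.6° = 1.083.
True distance = 2640 / 1.083 = 2640 × cos 22.6° ≈ 2440 km.

2440 km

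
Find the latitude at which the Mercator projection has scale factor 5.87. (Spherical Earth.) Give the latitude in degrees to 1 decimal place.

Mercator scale is k = sec φ = 1/cos φ.
1/cos φ = 5.87  ⇒  cos φ = 0.1704  ⇒  φ = arccos(0.1704) ≈ 80.2°.

80.2°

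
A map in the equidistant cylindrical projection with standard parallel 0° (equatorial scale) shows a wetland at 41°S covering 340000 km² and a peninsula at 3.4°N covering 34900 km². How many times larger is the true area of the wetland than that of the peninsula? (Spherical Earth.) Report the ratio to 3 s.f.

On the plate carrée, areal scale = h·k = 1 × sec φ, so true area = apparent × cos φ.
True area of wetland: 340000 × cos(41°) = 340000 × 0.7547 = 256600 km².
True area of peninsula: 34900 × cos(3.4°) = 34900 × 0.9982 = 34840 km².
Ratio = 256600 / 34840 ≈ 7.37.

7.37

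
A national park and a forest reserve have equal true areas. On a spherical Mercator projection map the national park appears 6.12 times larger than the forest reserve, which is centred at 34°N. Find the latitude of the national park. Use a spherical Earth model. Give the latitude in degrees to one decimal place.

70.4°

On Mercator, (apparent₁)/(apparent₂) = sec²φ₁ / sec²φ₂ when true areas are equal.
cos²φ₂ / cos²φ₁ = 6.12  ⇒  cos φ₁ = cos 34° / √6.12 = 0.8290/2.474 = 0.3351.
φ₁ = arccos(0.3351) ≈ 70.4°.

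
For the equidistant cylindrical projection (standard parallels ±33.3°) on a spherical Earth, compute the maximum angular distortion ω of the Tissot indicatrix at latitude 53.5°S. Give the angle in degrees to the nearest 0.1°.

The equidistant cylindrical projection with φ₀ = 33.3° has h = 1 (meridians true) and k = cos φ₀ / cos φ along parallels.
At 53.5°: h = 1.000, k = 1.405; principal scales a = 1.405, b = 1.000.
sin(ω/2) = (a − b)/(a + b) = 0.4051/2.405 = 0.1684, so ω = 2 arcsin(0.1684) ≈ 19.4°.

19.4°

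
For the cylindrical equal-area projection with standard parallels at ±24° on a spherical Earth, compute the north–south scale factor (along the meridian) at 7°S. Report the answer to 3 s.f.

For cylindrical equal-area with standard parallel φ₀, h = cos φ / cos φ₀ and k = cos φ₀ / cos φ, so h·k = 1.
h = cos 7° / cos 24° = 0.9925/0.9135 = 1.086.

1.09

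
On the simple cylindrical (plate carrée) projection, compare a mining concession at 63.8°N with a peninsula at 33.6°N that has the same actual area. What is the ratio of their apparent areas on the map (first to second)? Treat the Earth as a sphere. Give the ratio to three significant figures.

1.89

Plate carrée maps x = Rλ, y = Rφ. The meridian scale is h = 1 and the parallel scale is k = 1/cos φ = sec φ.
Areal scale at 63.8°: h·k = 1.000 × 2.265 = 2.265.
Areal scale at 33.6°: h·k = 1.000 × 1.201 = 1.201.
Ratio = 2.265/1.201 ≈ 1.89.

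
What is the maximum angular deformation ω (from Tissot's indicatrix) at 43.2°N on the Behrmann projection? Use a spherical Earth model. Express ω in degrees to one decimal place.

The Behrmann projection is cylindrical equal-area with φ₀ = 30°. A cylindrical equal-area projection with standard parallel φ₀ has meridian scale h = cos φ / cos φ₀ and parallel scale k = cos φ₀ / cos φ (so areas are preserved, h·k = 1).
At 43.2°: h = 0.8417, k = 1.188; principal scales a = 1.188, b = 0.8417.
sin(ω/2) = (a − b)/(a + b) = 0.3463/2.030 = 0.1706, so ω = 2 arcsin(0.1706) ≈ 19.6°.

19.6°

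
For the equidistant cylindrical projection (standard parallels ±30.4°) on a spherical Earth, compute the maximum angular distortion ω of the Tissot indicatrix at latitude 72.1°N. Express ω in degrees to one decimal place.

With standard parallel φ₀ = 30.4°, the equirectangular projection gives x = Rλ cos φ₀, y = Rφ, so h = 1 and k = cos 30.4° / cos φ.
At 72.1°: h = 1.000, k = 2.806; principal scales a = 2.806, b = 1.000.
sin(ω/2) = (a − b)/(a + b) = 1.806/3.806 = 0.4745, so ω = 2 arcsin(0.4745) ≈ 56.7°.

56.7°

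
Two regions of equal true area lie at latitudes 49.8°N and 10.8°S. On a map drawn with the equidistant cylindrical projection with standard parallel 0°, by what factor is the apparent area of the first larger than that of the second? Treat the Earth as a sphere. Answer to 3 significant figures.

1.52

In the plate carrée (x = Rλ, y = Rφ), meridians are true-scale (h = 1) and parallels are stretched by k = sec φ.
Areal scale at 49.8°: h·k = 1.000 × 1.549 = 1.549.
Areal scale at 10.8°: h·k = 1.000 × 1.018 = 1.018.
Ratio = 1.549/1.018 ≈ 1.52.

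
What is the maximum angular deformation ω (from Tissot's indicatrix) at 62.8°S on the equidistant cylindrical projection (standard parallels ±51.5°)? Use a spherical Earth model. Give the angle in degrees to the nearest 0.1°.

17.6°

With standard parallel φ₀ = 51.5°, the equirectangular projection gives x = Rλ cos φ₀, y = Rφ, so h = 1 and k = cos 51.5° / cos φ.
At 62.8°: h = 1.000, k = 1.362; principal scales a = 1.362, b = 1.000.
sin(ω/2) = (a − b)/(a + b) = 0.3619/2.362 = 0.1532, so ω = 2 arcsin(0.1532) ≈ 17.6°.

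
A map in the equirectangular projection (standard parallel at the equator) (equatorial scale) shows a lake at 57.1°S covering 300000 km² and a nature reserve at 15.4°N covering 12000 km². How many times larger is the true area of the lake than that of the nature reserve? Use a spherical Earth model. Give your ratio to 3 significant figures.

14.1

Plate carrée has h = 1 and k = sec φ, giving areal scale sec φ; true area = (apparent area) · cos φ.
True area of lake: 300000 × cos(57.1°) = 300000 × 0.5432 = 163000 km².
True area of nature reserve: 12000 × cos(15.4°) = 12000 × 0.9641 = 11570 km².
Ratio = 163000 / 11570 ≈ 14.1.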